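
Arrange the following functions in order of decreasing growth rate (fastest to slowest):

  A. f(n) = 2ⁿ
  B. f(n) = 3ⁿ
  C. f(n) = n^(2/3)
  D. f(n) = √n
B > A > C > D

Comparing growth rates:
B = 3ⁿ is O(3ⁿ)
A = 2ⁿ is O(2ⁿ)
C = n^(2/3) is O(n^(2/3))
D = √n is O(√n)

Therefore, the order from fastest to slowest is: B > A > C > D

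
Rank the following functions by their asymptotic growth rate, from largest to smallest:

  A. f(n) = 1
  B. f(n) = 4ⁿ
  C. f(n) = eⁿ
B > C > A

Comparing growth rates:
B = 4ⁿ is O(4ⁿ)
C = eⁿ is O(eⁿ)
A = 1 is O(1)

Therefore, the order from fastest to slowest is: B > C > A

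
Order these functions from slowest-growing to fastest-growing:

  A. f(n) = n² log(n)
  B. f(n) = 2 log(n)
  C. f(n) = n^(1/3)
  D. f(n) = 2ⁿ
B < C < A < D

Comparing growth rates:
B = 2 log(n) is O(log n)
C = n^(1/3) is O(n^(1/3))
A = n² log(n) is O(n² log n)
D = 2ⁿ is O(2ⁿ)

Therefore, the order from slowest to fastest is: B < C < A < D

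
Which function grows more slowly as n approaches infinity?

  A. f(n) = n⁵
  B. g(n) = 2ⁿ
A

f(n) = n⁵ is O(n⁵), while g(n) = 2ⁿ is O(2ⁿ).
Since O(n⁵) grows slower than O(2ⁿ), f(n) is dominated.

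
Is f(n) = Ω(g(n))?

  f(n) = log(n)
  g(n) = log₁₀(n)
True

f(n) = log(n) and g(n) = log₁₀(n) are both O(log n).
Big-Ω permits equal growth rates (f ≥ c·g for some c > 0), so f(n) = Ω(g(n)) is true.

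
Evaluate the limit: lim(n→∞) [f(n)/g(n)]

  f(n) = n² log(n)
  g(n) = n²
∞

Since n² log(n) (O(n² log n)) grows faster than n² (O(n²)),
the ratio f(n)/g(n) → ∞ as n → ∞.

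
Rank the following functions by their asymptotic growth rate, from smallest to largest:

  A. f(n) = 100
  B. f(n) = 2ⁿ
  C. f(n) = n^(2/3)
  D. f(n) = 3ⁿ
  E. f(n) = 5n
A < C < E < B < D

Comparing growth rates:
A = 100 is O(1)
C = n^(2/3) is O(n^(2/3))
E = 5n is O(n)
B = 2ⁿ is O(2ⁿ)
D = 3ⁿ is O(3ⁿ)

Therefore, the order from slowest to fastest is: A < C < E < B < D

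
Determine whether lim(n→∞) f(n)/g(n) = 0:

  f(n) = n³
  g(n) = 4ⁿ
True

f(n) = n³ is O(n³), and g(n) = 4ⁿ is O(4ⁿ).
Since O(n³) grows strictly slower than O(4ⁿ), f(n) = o(g(n)) is true.
This means lim(n→∞) f(n)/g(n) = 0.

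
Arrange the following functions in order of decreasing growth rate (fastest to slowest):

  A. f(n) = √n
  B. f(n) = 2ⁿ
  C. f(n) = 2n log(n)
B > C > A

Comparing growth rates:
B = 2ⁿ is O(2ⁿ)
C = 2n log(n) is O(n log n)
A = √n is O(√n)

Therefore, the order from fastest to slowest is: B > C > A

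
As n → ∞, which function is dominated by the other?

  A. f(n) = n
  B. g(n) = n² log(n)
A

f(n) = n is O(n), while g(n) = n² log(n) is O(n² log n).
Since O(n) grows slower than O(n² log n), f(n) is dominated.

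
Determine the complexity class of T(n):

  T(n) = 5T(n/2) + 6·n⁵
Θ(n⁵)

Master Theorem: a = 5, b = 2, f(n) = 6·n⁵.
Compute the critical exponent d = log₂(5) = 2.322.
Compare f(n) = Θ(n⁵) against n^d:
  k = 5 > d = 2.322, so f(n) = Ω(n^(d+ε)) — Case 3.
  Regularity: a·(n/b)^5/n^5 = a/b^5 = 5/32 < 1 ✓.
  The top-level work dominates: T(n) = Θ(f(n)) = Θ(n⁵).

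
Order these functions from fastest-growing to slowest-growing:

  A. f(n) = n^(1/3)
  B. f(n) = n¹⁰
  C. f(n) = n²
B > C > A

Comparing growth rates:
B = n¹⁰ is O(n¹⁰)
C = n² is O(n²)
A = n^(1/3) is O(n^(1/3))

Therefore, the order from fastest to slowest is: B > C > A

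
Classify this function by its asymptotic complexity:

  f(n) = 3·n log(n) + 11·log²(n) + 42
O(n log n)

The dominant term in 3·n log(n) + 11·log²(n) + 42 is 3·n log(n), which is Θ(n log n).
Lower-order terms (11·log²(n), 42) are asymptotically negligible.
Constants are absorbed, so the tightest bound is O(n log n).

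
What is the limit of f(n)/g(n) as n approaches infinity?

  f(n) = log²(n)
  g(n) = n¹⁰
0

Since log²(n) (O(log² n)) grows slower than n¹⁰ (O(n¹⁰)),
the ratio f(n)/g(n) → 0 as n → ∞.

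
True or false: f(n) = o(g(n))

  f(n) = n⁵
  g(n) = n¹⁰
True

f(n) = n⁵ is O(n⁵), and g(n) = n¹⁰ is O(n¹⁰).
Since O(n⁵) grows strictly slower than O(n¹⁰), f(n) = o(g(n)) is true.
This means lim(n→∞) f(n)/g(n) = 0.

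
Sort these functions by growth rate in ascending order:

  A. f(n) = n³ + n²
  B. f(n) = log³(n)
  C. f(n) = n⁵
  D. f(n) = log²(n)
D < B < A < C

Comparing growth rates:
D = log²(n) is O(log² n)
B = log³(n) is O(log³ n)
A = n³ + n² is O(n³)
C = n⁵ is O(n⁵)

Therefore, the order from slowest to fastest is: D < B < A < C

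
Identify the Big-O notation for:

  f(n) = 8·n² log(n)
O(n² log n)

The dominant term in 8·n² log(n) is 8·n² log(n), which is Θ(n² log n).
Constants are absorbed, so the tightest bound is O(n² log n).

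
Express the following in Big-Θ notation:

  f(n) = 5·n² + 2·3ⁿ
Θ(3ⁿ)

Order the terms by growth rate: 5·n² ≺ 2·3ⁿ.
The fastest-growing term 2·3ⁿ dominates as n → ∞; dropping its constant factor gives Θ(3ⁿ).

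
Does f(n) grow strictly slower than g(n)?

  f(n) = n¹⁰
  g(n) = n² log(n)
False

f(n) = n¹⁰ is O(n¹⁰), and g(n) = n² log(n) is O(n² log n).
Since O(n¹⁰) grows faster than or equal to O(n² log n), f(n) = o(g(n)) is false.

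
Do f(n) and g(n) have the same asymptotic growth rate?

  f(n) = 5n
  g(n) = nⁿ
False

f(n) = 5n is O(n), and g(n) = nⁿ is O(nⁿ).
Since they have different growth rates, f(n) = Θ(g(n)) is false.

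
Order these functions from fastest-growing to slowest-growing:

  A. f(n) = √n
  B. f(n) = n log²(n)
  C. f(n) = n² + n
C > B > A

Comparing growth rates:
C = n² + n is O(n²)
B = n log²(n) is O(n log² n)
A = √n is O(√n)

Therefore, the order from fastest to slowest is: C > B > A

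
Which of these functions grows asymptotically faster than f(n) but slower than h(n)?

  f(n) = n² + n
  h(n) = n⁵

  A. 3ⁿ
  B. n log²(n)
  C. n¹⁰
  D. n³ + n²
D

We need g(n) with n² + n = o(g(n)) and g(n) = o(n⁵), i.e. O(n²) ≺ g ≺ O(n⁵).
Check each option:
  A. 3ⁿ — O(3ⁿ) does not grow strictly slower than h(n)
  B. n log²(n) — O(n log² n) does not grow strictly faster than f(n)
  C. n¹⁰ — O(n¹⁰) does not grow strictly slower than h(n)
  D. n³ + n² — O(n³) is strictly between O(n²) and O(n⁵) ✓

Only option D (n³ + n²) lies strictly between.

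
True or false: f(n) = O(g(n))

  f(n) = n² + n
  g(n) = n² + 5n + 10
True

f(n) = n² + n and g(n) = n² + 5n + 10 are both O(n²).
Big-O permits equal growth rates (f ≤ c·g for some c), so f(n) = O(g(n)) is true.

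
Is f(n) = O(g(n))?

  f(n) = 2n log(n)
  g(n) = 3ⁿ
True

f(n) = 2n log(n) is O(n log n), and g(n) = 3ⁿ is O(3ⁿ).
Since O(n log n) ⊆ O(3ⁿ) (f grows no faster than g), f(n) = O(g(n)) is true.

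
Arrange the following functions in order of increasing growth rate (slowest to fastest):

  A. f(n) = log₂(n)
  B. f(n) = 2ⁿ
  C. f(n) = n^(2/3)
A < C < B

Comparing growth rates:
A = log₂(n) is O(log n)
C = n^(2/3) is O(n^(2/3))
B = 2ⁿ is O(2ⁿ)

Therefore, the order from slowest to fastest is: A < C < B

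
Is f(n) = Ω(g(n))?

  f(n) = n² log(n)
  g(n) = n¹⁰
False

f(n) = n² log(n) is O(n² log n), and g(n) = n¹⁰ is O(n¹⁰).
Since O(n² log n) grows slower than O(n¹⁰), f(n) = Ω(g(n)) is false.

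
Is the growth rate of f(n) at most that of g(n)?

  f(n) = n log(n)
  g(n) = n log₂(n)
True

f(n) = n log(n) and g(n) = n log₂(n) are both O(n log n).
Big-O permits equal growth rates (f ≤ c·g for some c), so f(n) = O(g(n)) is true.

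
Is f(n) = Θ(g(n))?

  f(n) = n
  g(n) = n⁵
False

f(n) = n is O(n), and g(n) = n⁵ is O(n⁵).
Since they have different growth rates, f(n) = Θ(g(n)) is false.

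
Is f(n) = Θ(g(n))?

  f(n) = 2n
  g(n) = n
True

f(n) = 2n and g(n) = n are both O(n).
Since they have the same asymptotic growth rate, f(n) = Θ(g(n)) is true.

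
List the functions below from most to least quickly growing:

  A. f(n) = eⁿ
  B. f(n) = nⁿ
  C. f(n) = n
B > A > C

Comparing growth rates:
B = nⁿ is O(nⁿ)
A = eⁿ is O(eⁿ)
C = n is O(n)

Therefore, the order from fastest to slowest is: B > A > C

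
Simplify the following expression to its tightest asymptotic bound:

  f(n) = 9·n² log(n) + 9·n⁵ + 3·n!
Θ(n!)

Order the terms by growth rate: 9·n² log(n) ≺ 9·n⁵ ≺ 3·n!.
The fastest-growing term 3·n! dominates as n → ∞; dropping its constant factor gives Θ(n!).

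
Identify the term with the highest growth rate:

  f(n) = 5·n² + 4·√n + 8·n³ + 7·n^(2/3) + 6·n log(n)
8·n³

Looking at each term:
  - 5·n² is O(n²)
  - 4·√n is O(√n)
  - 8·n³ is O(n³)
  - 7·n^(2/3) is O(n^(2/3))
  - 6·n log(n) is O(n log n)

The term 8·n³ (O(n³)) grows fastest and dominates all others.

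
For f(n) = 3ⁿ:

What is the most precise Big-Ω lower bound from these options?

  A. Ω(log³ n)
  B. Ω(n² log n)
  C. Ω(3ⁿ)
C

f(n) = 3ⁿ is Ω(3ⁿ).
All listed options are valid Big-Ω bounds (lower bounds),
but Ω(3ⁿ) is the tightest (largest valid bound).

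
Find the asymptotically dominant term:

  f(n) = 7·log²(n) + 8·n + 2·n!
2·n!

Looking at each term:
  - 7·log²(n) is O(log² n)
  - 8·n is O(n)
  - 2·n! is O(n!)

The term 2·n! (O(n!)) grows fastest and dominates all others.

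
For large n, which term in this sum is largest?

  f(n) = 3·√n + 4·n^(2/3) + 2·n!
2·n!

Looking at each term:
  - 3·√n is O(√n)
  - 4·n^(2/3) is O(n^(2/3))
  - 2·n! is O(n!)

The term 2·n! (O(n!)) grows fastest and dominates all others.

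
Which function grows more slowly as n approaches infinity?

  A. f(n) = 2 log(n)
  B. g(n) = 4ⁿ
A

f(n) = 2 log(n) is O(log n), while g(n) = 4ⁿ is O(4ⁿ).
Since O(log n) grows slower than O(4ⁿ), f(n) is dominated.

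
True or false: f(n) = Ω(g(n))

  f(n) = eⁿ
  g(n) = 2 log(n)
True

f(n) = eⁿ is O(eⁿ), and g(n) = 2 log(n) is O(log n).
Since O(eⁿ) grows at least as fast as O(log n), f(n) = Ω(g(n)) is true.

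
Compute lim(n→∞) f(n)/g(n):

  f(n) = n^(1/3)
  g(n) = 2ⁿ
0

Since n^(1/3) (O(n^(1/3))) grows slower than 2ⁿ (O(2ⁿ)),
the ratio f(n)/g(n) → 0 as n → ∞.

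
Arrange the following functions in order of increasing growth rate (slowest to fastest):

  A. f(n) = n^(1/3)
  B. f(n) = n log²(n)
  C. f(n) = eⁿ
A < B < C

Comparing growth rates:
A = n^(1/3) is O(n^(1/3))
B = n log²(n) is O(n log² n)
C = eⁿ is O(eⁿ)

Therefore, the order from slowest to fastest is: A < B < C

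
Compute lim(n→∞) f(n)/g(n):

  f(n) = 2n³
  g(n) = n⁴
0

Since 2n³ (O(n³)) grows slower than n⁴ (O(n⁴)),
the ratio f(n)/g(n) → 0 as n → ∞.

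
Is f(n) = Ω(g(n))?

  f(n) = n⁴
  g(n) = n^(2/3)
True

f(n) = n⁴ is O(n⁴), and g(n) = n^(2/3) is O(n^(2/3)).
Since O(n⁴) grows at least as fast as O(n^(2/3)), f(n) = Ω(g(n)) is true.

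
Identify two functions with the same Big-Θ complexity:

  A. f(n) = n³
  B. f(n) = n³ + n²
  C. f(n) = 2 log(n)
A and B

Examining each function:
  A. n³ is O(n³)
  B. n³ + n² is O(n³)
  C. 2 log(n) is O(log n)

Functions A and B both have the same complexity class.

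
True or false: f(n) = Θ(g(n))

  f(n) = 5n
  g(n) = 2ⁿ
False

f(n) = 5n is O(n), and g(n) = 2ⁿ is O(2ⁿ).
Since they have different growth rates, f(n) = Θ(g(n)) is false.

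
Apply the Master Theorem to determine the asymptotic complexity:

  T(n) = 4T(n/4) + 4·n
Θ(n log n)

Master Theorem: a = 4, b = 4, f(n) = 4·n.
Compute the critical exponent d = log₄(4) = 1.
Compare f(n) = Θ(n) against n^d:
  k = 1 = d, so f(n) = Θ(n^d) — Case 2.
  Work is balanced across levels: T(n) = Θ(n^d log n) = Θ(n log n).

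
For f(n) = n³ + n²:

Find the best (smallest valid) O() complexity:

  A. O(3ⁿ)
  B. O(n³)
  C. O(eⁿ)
B

f(n) = n³ + n² is O(n³).
All listed options are valid Big-O bounds (upper bounds),
but O(n³) is the tightest (smallest valid bound).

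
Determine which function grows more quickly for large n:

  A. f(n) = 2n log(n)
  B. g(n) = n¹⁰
B

f(n) = 2n log(n) is O(n log n), while g(n) = n¹⁰ is O(n¹⁰).
Since O(n¹⁰) grows faster than O(n log n), g(n) dominates.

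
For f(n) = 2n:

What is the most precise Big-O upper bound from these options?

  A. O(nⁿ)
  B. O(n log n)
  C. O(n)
C

f(n) = 2n is O(n).
All listed options are valid Big-O bounds (upper bounds),
but O(n) is the tightest (smallest valid bound).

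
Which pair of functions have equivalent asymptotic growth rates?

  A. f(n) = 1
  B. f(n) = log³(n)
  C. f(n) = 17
A and C

Examining each function:
  A. 1 is O(1)
  B. log³(n) is O(log³ n)
  C. 17 is O(1)

Functions A and C both have the same complexity class.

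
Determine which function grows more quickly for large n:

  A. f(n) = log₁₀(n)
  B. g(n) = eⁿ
B

f(n) = log₁₀(n) is O(log n), while g(n) = eⁿ is O(eⁿ).
Since O(eⁿ) grows faster than O(log n), g(n) dominates.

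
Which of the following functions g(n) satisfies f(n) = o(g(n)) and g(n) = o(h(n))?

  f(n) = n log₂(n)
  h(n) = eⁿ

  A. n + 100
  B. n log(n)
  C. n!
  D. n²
D

We need g(n) with n log₂(n) = o(g(n)) and g(n) = o(eⁿ), i.e. O(n log n) ≺ g ≺ O(eⁿ).
Check each option:
  A. n + 100 — O(n) does not grow strictly faster than f(n)
  B. n log(n) — O(n log n) does not grow strictly faster than f(n)
  C. n! — O(n!) does not grow strictly slower than h(n)
  D. n² — O(n²) is strictly between O(n log n) and O(eⁿ) ✓

Only option D (n²) lies strictly between.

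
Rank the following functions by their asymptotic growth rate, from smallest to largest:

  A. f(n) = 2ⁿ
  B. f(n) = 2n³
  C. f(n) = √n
C < B < A

Comparing growth rates:
C = √n is O(√n)
B = 2n³ is O(n³)
A = 2ⁿ is O(2ⁿ)

Therefore, the order from slowest to fastest is: C < B < A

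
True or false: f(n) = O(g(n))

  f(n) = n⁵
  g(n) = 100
False

f(n) = n⁵ is O(n⁵), and g(n) = 100 is O(1).
Since O(n⁵) grows faster than O(1), f(n) = O(g(n)) is false.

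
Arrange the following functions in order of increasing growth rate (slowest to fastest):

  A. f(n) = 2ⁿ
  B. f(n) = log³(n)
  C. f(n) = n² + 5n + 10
B < C < A

Comparing growth rates:
B = log³(n) is O(log³ n)
C = n² + 5n + 10 is O(n²)
A = 2ⁿ is O(2ⁿ)

Therefore, the order from slowest to fastest is: B < C < A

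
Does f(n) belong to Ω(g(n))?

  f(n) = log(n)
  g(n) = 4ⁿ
False

f(n) = log(n) is O(log n), and g(n) = 4ⁿ is O(4ⁿ).
Since O(log n) grows slower than O(4ⁿ), f(n) = Ω(g(n)) is false.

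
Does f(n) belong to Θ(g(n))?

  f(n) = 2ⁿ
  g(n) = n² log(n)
False

f(n) = 2ⁿ is O(2ⁿ), and g(n) = n² log(n) is O(n² log n).
Since they have different growth rates, f(n) = Θ(g(n)) is false.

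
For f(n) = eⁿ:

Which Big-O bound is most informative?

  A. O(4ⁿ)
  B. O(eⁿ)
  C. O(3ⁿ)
B

f(n) = eⁿ is O(eⁿ).
All listed options are valid Big-O bounds (upper bounds),
but O(eⁿ) is the tightest (smallest valid bound).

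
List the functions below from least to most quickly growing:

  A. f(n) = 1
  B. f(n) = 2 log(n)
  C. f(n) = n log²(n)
A < B < C

Comparing growth rates:
A = 1 is O(1)
B = 2 log(n) is O(log n)
C = n log²(n) is O(n log² n)

Therefore, the order from slowest to fastest is: A < B < C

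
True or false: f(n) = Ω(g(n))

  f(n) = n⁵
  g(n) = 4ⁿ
False

f(n) = n⁵ is O(n⁵), and g(n) = 4ⁿ is O(4ⁿ).
Since O(n⁵) grows slower than O(4ⁿ), f(n) = Ω(g(n)) is false.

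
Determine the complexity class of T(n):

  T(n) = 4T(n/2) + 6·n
Θ(n²)

Master Theorem: a = 4, b = 2, f(n) = 6·n.
Compute the critical exponent d = log₂(4) = 2.
Compare f(n) = Θ(n) against n^d:
  k = 1 < d = 2, so f(n) = O(n^(d-ε)) — Case 1.
  The recursion cost dominates: T(n) = Θ(n^d) = Θ(n²).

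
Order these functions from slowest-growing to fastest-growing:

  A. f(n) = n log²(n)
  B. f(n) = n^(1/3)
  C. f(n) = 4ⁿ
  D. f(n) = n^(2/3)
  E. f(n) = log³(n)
E < B < D < A < C

Comparing growth rates:
E = log³(n) is O(log³ n)
B = n^(1/3) is O(n^(1/3))
D = n^(2/3) is O(n^(2/3))
A = n log²(n) is O(n log² n)
C = 4ⁿ is O(4ⁿ)

Therefore, the order from slowest to fastest is: E < B < D < A < C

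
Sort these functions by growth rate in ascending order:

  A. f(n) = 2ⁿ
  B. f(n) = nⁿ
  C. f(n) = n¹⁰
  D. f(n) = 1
D < C < A < B

Comparing growth rates:
D = 1 is O(1)
C = n¹⁰ is O(n¹⁰)
A = 2ⁿ is O(2ⁿ)
B = nⁿ is O(nⁿ)

Therefore, the order from slowest to fastest is: D < C < A < B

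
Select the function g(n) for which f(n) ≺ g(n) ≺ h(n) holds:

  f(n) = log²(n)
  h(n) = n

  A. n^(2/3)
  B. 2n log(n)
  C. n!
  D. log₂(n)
A

We need g(n) with log²(n) = o(g(n)) and g(n) = o(n), i.e. O(log² n) ≺ g ≺ O(n).
Check each option:
  A. n^(2/3) — O(n^(2/3)) is strictly between O(log² n) and O(n) ✓
  B. 2n log(n) — O(n log n) does not grow strictly slower than h(n)
  C. n! — O(n!) does not grow strictly slower than h(n)
  D. log₂(n) — O(log n) does not grow strictly faster than f(n)

Only option A (n^(2/3)) lies strictly between.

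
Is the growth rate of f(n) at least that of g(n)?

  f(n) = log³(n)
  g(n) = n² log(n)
False

f(n) = log³(n) is O(log³ n), and g(n) = n² log(n) is O(n² log n).
Since O(log³ n) grows slower than O(n² log n), f(n) = Ω(g(n)) is false.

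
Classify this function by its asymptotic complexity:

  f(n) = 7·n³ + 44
O(n³)

The dominant term in 7·n³ + 44 is 7·n³, which is Θ(n³).
Lower-order terms (44) are asymptotically negligible.
Constants are absorbed, so the tightest bound is O(n³).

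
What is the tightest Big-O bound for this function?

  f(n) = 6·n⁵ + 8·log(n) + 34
O(n⁵)

The dominant term in 6·n⁵ + 8·log(n) + 34 is 6·n⁵, which is Θ(n⁵).
Lower-order terms (8·log(n), 34) are asymptotically negligible.
Constants are absorbed, so the tightest bound is O(n⁵).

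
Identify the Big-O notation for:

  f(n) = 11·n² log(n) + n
O(n² log n)

The dominant term in 11·n² log(n) + n is 11·n² log(n), which is Θ(n² log n).
Lower-order terms (n) are asymptotically negligible.
Constants are absorbed, so the tightest bound is O(n² log n).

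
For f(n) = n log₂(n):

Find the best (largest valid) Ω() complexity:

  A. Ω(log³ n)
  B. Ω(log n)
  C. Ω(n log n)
C

f(n) = n log₂(n) is Ω(n log n).
All listed options are valid Big-Ω bounds (lower bounds),
but Ω(n log n) is the tightest (largest valid bound).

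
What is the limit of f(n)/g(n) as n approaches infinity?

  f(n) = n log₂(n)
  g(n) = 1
∞

Since n log₂(n) (O(n log n)) grows faster than 1 (O(1)),
the ratio f(n)/g(n) → ∞ as n → ∞.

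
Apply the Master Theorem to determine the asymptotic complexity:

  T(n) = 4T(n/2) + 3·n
Θ(n²)

Master Theorem: a = 4, b = 2, f(n) = 3·n.
Compute the critical exponent d = log₂(4) = 2.
Compare f(n) = Θ(n) against n^d:
  k = 1 < d = 2, so f(n) = O(n^(d-ε)) — Case 1.
  The recursion cost dominates: T(n) = Θ(n^d) = Θ(n²).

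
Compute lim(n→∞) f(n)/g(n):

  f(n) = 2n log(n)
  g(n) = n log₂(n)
log(4)

Since 2n log(n) and n log₂(n) have the same growth rate (O(n log n)),
the ratio converges to a constant: log(4).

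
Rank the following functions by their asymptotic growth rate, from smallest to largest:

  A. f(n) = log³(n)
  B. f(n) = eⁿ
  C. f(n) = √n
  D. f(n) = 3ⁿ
A < C < B < D

Comparing growth rates:
A = log³(n) is O(log³ n)
C = √n is O(√n)
B = eⁿ is O(eⁿ)
D = 3ⁿ is O(3ⁿ)

Therefore, the order from slowest to fastest is: A < C < B < D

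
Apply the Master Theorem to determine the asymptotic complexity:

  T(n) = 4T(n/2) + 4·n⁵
Θ(n⁵)

Master Theorem: a = 4, b = 2, f(n) = 4·n⁵.
Compute the critical exponent d = log₂(4) = 2.
Compare f(n) = Θ(n⁵) against n^d:
  k = 5 > d = 2, so f(n) = Ω(n^(d+ε)) — Case 3.
  Regularity: a·(n/b)^5/n^5 = a/b^5 = 4/32 < 1 ✓.
  The top-level work dominates: T(n) = Θ(f(n)) = Θ(n⁵).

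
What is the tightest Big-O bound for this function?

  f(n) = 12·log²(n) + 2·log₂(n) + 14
O(log² n)

The dominant term in 12·log²(n) + 2·log₂(n) + 14 is 12·log²(n), which is Θ(log² n).
Lower-order terms (2·log₂(n), 14) are asymptotically negligible.
Constants are absorbed, so the tightest bound is O(log² n).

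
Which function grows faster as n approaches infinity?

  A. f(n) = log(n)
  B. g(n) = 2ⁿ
B

f(n) = log(n) is O(log n), while g(n) = 2ⁿ is O(2ⁿ).
Since O(2ⁿ) grows faster than O(log n), g(n) dominates.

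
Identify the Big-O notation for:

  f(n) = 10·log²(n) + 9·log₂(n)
O(log² n)

The dominant term in 10·log²(n) + 9·log₂(n) is 10·log²(n), which is Θ(log² n).
Lower-order terms (9·log₂(n)) are asymptotically negligible.
Constants are absorbed, so the tightest bound is O(log² n).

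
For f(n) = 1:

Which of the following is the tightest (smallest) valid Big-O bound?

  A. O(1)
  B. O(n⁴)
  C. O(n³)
A

f(n) = 1 is O(1).
All listed options are valid Big-O bounds (upper bounds),
but O(1) is the tightest (smallest valid bound).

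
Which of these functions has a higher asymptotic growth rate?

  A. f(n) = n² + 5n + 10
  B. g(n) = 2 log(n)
A

f(n) = n² + 5n + 10 is O(n²), while g(n) = 2 log(n) is O(log n).
Since O(n²) grows faster than O(log n), f(n) dominates.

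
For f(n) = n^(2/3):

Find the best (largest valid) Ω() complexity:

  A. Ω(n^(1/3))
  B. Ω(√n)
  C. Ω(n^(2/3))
C

f(n) = n^(2/3) is Ω(n^(2/3)).
All listed options are valid Big-Ω bounds (lower bounds),
but Ω(n^(2/3)) is the tightest (largest valid bound).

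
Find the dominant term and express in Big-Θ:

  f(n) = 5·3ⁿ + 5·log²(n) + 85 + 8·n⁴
Θ(3ⁿ)

Order the terms by growth rate: 85 ≺ 5·log²(n) ≺ 8·n⁴ ≺ 5·3ⁿ.
The fastest-growing term 5·3ⁿ dominates as n → ∞; dropping its constant factor gives Θ(3ⁿ).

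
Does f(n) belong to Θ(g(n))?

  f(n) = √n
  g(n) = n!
False

f(n) = √n is O(√n), and g(n) = n! is O(n!).
Since they have different growth rates, f(n) = Θ(g(n)) is false.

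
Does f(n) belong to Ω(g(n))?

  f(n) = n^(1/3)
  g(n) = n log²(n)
False

f(n) = n^(1/3) is O(n^(1/3)), and g(n) = n log²(n) is O(n log² n).
Since O(n^(1/3)) grows slower than O(n log² n), f(n) = Ω(g(n)) is false.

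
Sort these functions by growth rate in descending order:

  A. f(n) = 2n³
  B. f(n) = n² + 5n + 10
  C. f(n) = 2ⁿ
C > A > B

Comparing growth rates:
C = 2ⁿ is O(2ⁿ)
A = 2n³ is O(n³)
B = n² + 5n + 10 is O(n²)

Therefore, the order from fastest to slowest is: C > A > B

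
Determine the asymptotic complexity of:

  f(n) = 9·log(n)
O(log n)

The dominant term in 9·log(n) is 9·log(n), which is Θ(log n).
Constants are absorbed, so the tightest bound is O(log n).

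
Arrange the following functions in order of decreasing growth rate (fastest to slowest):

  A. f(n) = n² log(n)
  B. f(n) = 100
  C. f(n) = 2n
A > C > B

Comparing growth rates:
A = n² log(n) is O(n² log n)
C = 2n is O(n)
B = 100 is O(1)

Therefore, the order from fastest to slowest is: A > C > B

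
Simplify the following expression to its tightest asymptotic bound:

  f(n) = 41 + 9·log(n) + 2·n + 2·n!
Θ(n!)

Order the terms by growth rate: 41 ≺ 9·log(n) ≺ 2·n ≺ 2·n!.
The fastest-growing term 2·n! dominates as n → ∞; dropping its constant factor gives Θ(n!).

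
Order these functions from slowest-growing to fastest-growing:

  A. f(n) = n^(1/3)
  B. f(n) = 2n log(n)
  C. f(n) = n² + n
A < B < C

Comparing growth rates:
A = n^(1/3) is O(n^(1/3))
B = 2n log(n) is O(n log n)
C = n² + n is O(n²)

Therefore, the order from slowest to fastest is: A < B < C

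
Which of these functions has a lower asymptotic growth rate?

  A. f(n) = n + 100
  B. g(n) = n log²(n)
A

f(n) = n + 100 is O(n), while g(n) = n log²(n) is O(n log² n).
Since O(n) grows slower than O(n log² n), f(n) is dominated.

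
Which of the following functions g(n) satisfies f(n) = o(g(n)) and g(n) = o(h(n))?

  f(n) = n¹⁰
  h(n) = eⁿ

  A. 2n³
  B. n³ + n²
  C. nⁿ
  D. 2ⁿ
D

We need g(n) with n¹⁰ = o(g(n)) and g(n) = o(eⁿ), i.e. O(n¹⁰) ≺ g ≺ O(eⁿ).
Check each option:
  A. 2n³ — O(n³) does not grow strictly faster than f(n)
  B. n³ + n² — O(n³) does not grow strictly faster than f(n)
  C. nⁿ — O(nⁿ) does not grow strictly slower than h(n)
  D. 2ⁿ — O(2ⁿ) is strictly between O(n¹⁰) and O(eⁿ) ✓

Only option D (2ⁿ) lies strictly between.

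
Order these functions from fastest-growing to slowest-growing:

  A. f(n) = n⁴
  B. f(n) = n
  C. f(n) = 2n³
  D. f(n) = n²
A > C > D > B

Comparing growth rates:
A = n⁴ is O(n⁴)
C = 2n³ is O(n³)
D = n² is O(n²)
B = n is O(n)

Therefore, the order from fastest to slowest is: A > C > D > B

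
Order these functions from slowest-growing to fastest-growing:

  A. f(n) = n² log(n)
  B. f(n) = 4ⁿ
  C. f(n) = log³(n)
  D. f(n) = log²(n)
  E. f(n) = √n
D < C < E < A < B

Comparing growth rates:
D = log²(n) is O(log² n)
C = log³(n) is O(log³ n)
E = √n is O(√n)
A = n² log(n) is O(n² log n)
B = 4ⁿ is O(4ⁿ)

Therefore, the order from slowest to fastest is: D < C < E < A < B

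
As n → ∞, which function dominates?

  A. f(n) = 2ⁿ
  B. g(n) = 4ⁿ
B

f(n) = 2ⁿ is O(2ⁿ), while g(n) = 4ⁿ is O(4ⁿ).
Since O(4ⁿ) grows faster than O(2ⁿ), g(n) dominates.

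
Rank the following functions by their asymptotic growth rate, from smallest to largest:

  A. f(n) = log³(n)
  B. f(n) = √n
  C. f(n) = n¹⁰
A < B < C

Comparing growth rates:
A = log³(n) is O(log³ n)
B = √n is O(√n)
C = n¹⁰ is O(n¹⁰)

Therefore, the order from slowest to fastest is: A < B < C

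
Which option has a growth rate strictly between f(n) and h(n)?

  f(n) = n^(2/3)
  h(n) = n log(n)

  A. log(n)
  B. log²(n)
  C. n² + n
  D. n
D

We need g(n) with n^(2/3) = o(g(n)) and g(n) = o(n log(n)), i.e. O(n^(2/3)) ≺ g ≺ O(n log n).
Check each option:
  A. log(n) — O(log n) does not grow strictly faster than f(n)
  B. log²(n) — O(log² n) does not grow strictly faster than f(n)
  C. n² + n — O(n²) does not grow strictly slower than h(n)
  D. n — O(n) is strictly between O(n^(2/3)) and O(n log n) ✓

Only option D (n) lies strictly between.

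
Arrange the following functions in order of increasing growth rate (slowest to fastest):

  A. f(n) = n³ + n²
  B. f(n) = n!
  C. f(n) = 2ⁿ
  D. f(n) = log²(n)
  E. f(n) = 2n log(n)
D < E < A < C < B

Comparing growth rates:
D = log²(n) is O(log² n)
E = 2n log(n) is O(n log n)
A = n³ + n² is O(n³)
C = 2ⁿ is O(2ⁿ)
B = n! is O(n!)

Therefore, the order from slowest to fastest is: D < E < A < C < B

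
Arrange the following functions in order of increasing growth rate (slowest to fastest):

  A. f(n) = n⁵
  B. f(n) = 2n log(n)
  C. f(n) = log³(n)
C < B < A

Comparing growth rates:
C = log³(n) is O(log³ n)
B = 2n log(n) is O(n log n)
A = n⁵ is O(n⁵)

Therefore, the order from slowest to fastest is: C < B < A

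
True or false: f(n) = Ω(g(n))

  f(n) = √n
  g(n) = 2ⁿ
False

f(n) = √n is O(√n), and g(n) = 2ⁿ is O(2ⁿ).
Since O(√n) grows slower than O(2ⁿ), f(n) = Ω(g(n)) is false.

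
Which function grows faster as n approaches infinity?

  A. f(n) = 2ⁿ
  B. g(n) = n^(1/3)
A

f(n) = 2ⁿ is O(2ⁿ), while g(n) = n^(1/3) is O(n^(1/3)).
Since O(2ⁿ) grows faster than O(n^(1/3)), f(n) dominates.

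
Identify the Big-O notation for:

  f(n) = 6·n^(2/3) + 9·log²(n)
O(n^(2/3))

The dominant term in 6·n^(2/3) + 9·log²(n) is 6·n^(2/3), which is Θ(n^(2/3)).
Lower-order terms (9·log²(n)) are asymptotically negligible.
Constants are absorbed, so the tightest bound is O(n^(2/3)).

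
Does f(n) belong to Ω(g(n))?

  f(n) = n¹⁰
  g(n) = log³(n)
True

f(n) = n¹⁰ is O(n¹⁰), and g(n) = log³(n) is O(log³ n).
Since O(n¹⁰) grows at least as fast as O(log³ n), f(n) = Ω(g(n)) is true.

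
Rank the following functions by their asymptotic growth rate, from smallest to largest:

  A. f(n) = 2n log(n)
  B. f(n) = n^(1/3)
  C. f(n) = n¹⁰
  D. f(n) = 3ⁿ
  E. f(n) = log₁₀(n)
E < B < A < C < D

Comparing growth rates:
E = log₁₀(n) is O(log n)
B = n^(1/3) is O(n^(1/3))
A = 2n log(n) is O(n log n)
C = n¹⁰ is O(n¹⁰)
D = 3ⁿ is O(3ⁿ)

Therefore, the order from slowest to fastest is: E < B < A < C < D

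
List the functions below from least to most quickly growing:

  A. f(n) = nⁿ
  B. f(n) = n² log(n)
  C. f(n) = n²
C < B < A

Comparing growth rates:
C = n² is O(n²)
B = n² log(n) is O(n² log n)
A = nⁿ is O(nⁿ)

Therefore, the order from slowest to fastest is: C < B < A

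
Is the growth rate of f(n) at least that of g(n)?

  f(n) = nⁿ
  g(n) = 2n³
True

f(n) = nⁿ is O(nⁿ), and g(n) = 2n³ is O(n³).
Since O(nⁿ) grows at least as fast as O(n³), f(n) = Ω(g(n)) is true.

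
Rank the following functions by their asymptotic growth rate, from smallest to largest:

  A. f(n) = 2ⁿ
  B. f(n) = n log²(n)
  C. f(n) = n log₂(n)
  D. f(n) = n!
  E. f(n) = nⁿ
C < B < A < D < E

Comparing growth rates:
C = n log₂(n) is O(n log n)
B = n log²(n) is O(n log² n)
A = 2ⁿ is O(2ⁿ)
D = n! is O(n!)
E = nⁿ is O(nⁿ)

Therefore, the order from slowest to fastest is: C < B < A < D < E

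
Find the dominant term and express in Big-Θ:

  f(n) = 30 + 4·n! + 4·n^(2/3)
Θ(n!)

Order the terms by growth rate: 30 ≺ 4·n^(2/3) ≺ 4·n!.
The fastest-growing term 4·n! dominates as n → ∞; dropping its constant factor gives Θ(n!).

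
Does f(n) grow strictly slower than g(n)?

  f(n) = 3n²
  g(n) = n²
False

f(n) = 3n² is O(n²), and g(n) = n² is O(n²).
Since they have the same growth rate, f(n) = o(g(n)) is false.
(f = o(g) requires f to grow strictly slower, not equal.)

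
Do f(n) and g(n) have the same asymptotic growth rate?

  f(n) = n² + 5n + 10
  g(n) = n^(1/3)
False

f(n) = n² + 5n + 10 is O(n²), and g(n) = n^(1/3) is O(n^(1/3)).
Since they have different growth rates, f(n) = Θ(g(n)) is false.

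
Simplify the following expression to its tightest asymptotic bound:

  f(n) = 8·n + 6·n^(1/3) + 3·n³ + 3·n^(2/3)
Θ(n³)

Order the terms by growth rate: 6·n^(1/3) ≺ 3·n^(2/3) ≺ 8·n ≺ 3·n³.
The fastest-growing term 3·n³ dominates as n → ∞; dropping its constant factor gives Θ(n³).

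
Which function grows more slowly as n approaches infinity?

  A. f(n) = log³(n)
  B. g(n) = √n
A

f(n) = log³(n) is O(log³ n), while g(n) = √n is O(√n).
Since O(log³ n) grows slower than O(√n), f(n) is dominated.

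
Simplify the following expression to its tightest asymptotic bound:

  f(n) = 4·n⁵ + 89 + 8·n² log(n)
Θ(n⁵)

Order the terms by growth rate: 89 ≺ 8·n² log(n) ≺ 4·n⁵.
The fastest-growing term 4·n⁵ dominates as n → ∞; dropping its constant factor gives Θ(n⁵).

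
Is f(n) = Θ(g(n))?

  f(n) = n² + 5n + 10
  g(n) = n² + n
True

f(n) = n² + 5n + 10 and g(n) = n² + n are both O(n²).
Since they have the same asymptotic growth rate, f(n) = Θ(g(n)) is true.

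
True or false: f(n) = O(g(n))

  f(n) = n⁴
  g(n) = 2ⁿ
True

f(n) = n⁴ is O(n⁴), and g(n) = 2ⁿ is O(2ⁿ).
Since O(n⁴) ⊆ O(2ⁿ) (f grows no faster than g), f(n) = O(g(n)) is true.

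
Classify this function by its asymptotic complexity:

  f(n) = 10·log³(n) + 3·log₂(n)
O(log³ n)

The dominant term in 10·log³(n) + 3·log₂(n) is 10·log³(n), which is Θ(log³ n).
Lower-order terms (3·log₂(n)) are asymptotically negligible.
Constants are absorbed, so the tightest bound is O(log³ n).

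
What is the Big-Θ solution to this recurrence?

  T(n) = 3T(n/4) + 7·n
Θ(n)

Master Theorem: a = 3, b = 4, f(n) = 7·n.
Compute the critical exponent d = log₄(3) = 0.792.
Compare f(n) = Θ(n) against n^d:
  k = 1 > d = 0.792, so f(n) = Ω(n^(d+ε)) — Case 3.
  Regularity: a·(n/b)^1/n^1 = a/b^1 = 3/4 < 1 ✓.
  The top-level work dominates: T(n) = Θ(f(n)) = Θ(n).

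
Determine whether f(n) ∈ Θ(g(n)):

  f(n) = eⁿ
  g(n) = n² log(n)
False

f(n) = eⁿ is O(eⁿ), and g(n) = n² log(n) is O(n² log n).
Since they have different growth rates, f(n) = Θ(g(n)) is false.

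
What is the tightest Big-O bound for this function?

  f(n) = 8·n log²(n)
O(n log² n)

The dominant term in 8·n log²(n) is 8·n log²(n), which is Θ(n log² n).
Constants are absorbed, so the tightest bound is O(n log² n).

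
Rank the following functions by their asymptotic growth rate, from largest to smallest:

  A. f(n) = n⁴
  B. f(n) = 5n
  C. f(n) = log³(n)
A > B > C

Comparing growth rates:
A = n⁴ is O(n⁴)
B = 5n is O(n)
C = log³(n) is O(log³ n)

Therefore, the order from fastest to slowest is: A > B > C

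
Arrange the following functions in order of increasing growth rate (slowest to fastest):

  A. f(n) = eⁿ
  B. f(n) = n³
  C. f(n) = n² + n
C < B < A

Comparing growth rates:
C = n² + n is O(n²)
B = n³ is O(n³)
A = eⁿ is O(eⁿ)

Therefore, the order from slowest to fastest is: C < B < A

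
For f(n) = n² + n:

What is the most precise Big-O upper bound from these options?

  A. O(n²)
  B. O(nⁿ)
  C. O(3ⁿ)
A

f(n) = n² + n is O(n²).
All listed options are valid Big-O bounds (upper bounds),
but O(n²) is the tightest (smallest valid bound).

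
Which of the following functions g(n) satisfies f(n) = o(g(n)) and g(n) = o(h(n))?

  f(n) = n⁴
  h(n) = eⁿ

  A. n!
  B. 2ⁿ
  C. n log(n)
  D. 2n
B

We need g(n) with n⁴ = o(g(n)) and g(n) = o(eⁿ), i.e. O(n⁴) ≺ g ≺ O(eⁿ).
Check each option:
  A. n! — O(n!) does not grow strictly slower than h(n)
  B. 2ⁿ — O(2ⁿ) is strictly between O(n⁴) and O(eⁿ) ✓
  C. n log(n) — O(n log n) does not grow strictly faster than f(n)
  D. 2n — O(n) does not grow strictly faster than f(n)

Only option B (2ⁿ) lies strictly between.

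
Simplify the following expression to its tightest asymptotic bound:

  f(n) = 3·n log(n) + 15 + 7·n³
Θ(n³)

Order the terms by growth rate: 15 ≺ 3·n log(n) ≺ 7·n³.
The fastest-growing term 7·n³ dominates as n → ∞; dropping its constant factor gives Θ(n³).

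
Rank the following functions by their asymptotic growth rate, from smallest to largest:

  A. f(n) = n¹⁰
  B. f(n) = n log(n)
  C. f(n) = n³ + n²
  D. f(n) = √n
D < B < C < A

Comparing growth rates:
D = √n is O(√n)
B = n log(n) is O(n log n)
C = n³ + n² is O(n³)
A = n¹⁰ is O(n¹⁰)

Therefore, the order from slowest to fastest is: D < B < C < A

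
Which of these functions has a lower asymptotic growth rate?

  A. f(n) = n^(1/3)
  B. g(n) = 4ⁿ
A

f(n) = n^(1/3) is O(n^(1/3)), while g(n) = 4ⁿ is O(4ⁿ).
Since O(n^(1/3)) grows slower than O(4ⁿ), f(n) is dominated.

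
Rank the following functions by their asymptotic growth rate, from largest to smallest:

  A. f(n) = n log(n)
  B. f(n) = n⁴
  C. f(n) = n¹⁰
C > B > A

Comparing growth rates:
C = n¹⁰ is O(n¹⁰)
B = n⁴ is O(n⁴)
A = n log(n) is O(n log n)

Therefore, the order from fastest to slowest is: C > B > A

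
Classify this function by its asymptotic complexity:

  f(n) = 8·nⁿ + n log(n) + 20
O(nⁿ)

The dominant term in 8·nⁿ + n log(n) + 20 is 8·nⁿ, which is Θ(nⁿ).
Lower-order terms (n log(n), 20) are asymptotically negligible.
Constants are absorbed, so the tightest bound is O(nⁿ).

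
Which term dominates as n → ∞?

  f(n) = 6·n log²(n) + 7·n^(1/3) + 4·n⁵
4·n⁵

Looking at each term:
  - 6·n log²(n) is O(n log² n)
  - 7·n^(1/3) is O(n^(1/3))
  - 4·n⁵ is O(n⁵)

The term 4·n⁵ (O(n⁵)) grows fastest and dominates all others.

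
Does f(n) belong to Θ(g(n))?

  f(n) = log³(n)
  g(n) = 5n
False

f(n) = log³(n) is O(log³ n), and g(n) = 5n is O(n).
Since they have different growth rates, f(n) = Θ(g(n)) is false.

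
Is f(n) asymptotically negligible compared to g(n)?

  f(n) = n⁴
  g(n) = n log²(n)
False

f(n) = n⁴ is O(n⁴), and g(n) = n log²(n) is O(n log² n).
Since O(n⁴) grows faster than or equal to O(n log² n), f(n) = o(g(n)) is false.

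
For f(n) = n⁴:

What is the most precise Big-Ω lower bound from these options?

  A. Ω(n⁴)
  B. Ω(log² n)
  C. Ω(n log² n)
A

f(n) = n⁴ is Ω(n⁴).
All listed options are valid Big-Ω bounds (lower bounds),
but Ω(n⁴) is the tightest (largest valid bound).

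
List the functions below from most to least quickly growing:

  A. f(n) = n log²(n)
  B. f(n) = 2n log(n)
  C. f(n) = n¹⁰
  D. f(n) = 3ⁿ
D > C > A > B

Comparing growth rates:
D = 3ⁿ is O(3ⁿ)
C = n¹⁰ is O(n¹⁰)
A = n log²(n) is O(n log² n)
B = 2n log(n) is O(n log n)

Therefore, the order from fastest to slowest is: D > C > A > B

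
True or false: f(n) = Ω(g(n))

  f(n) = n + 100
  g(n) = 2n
True

f(n) = n + 100 and g(n) = 2n are both O(n).
Big-Ω permits equal growth rates (f ≥ c·g for some c > 0), so f(n) = Ω(g(n)) is true.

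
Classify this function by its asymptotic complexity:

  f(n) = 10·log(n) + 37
O(log n)

The dominant term in 10·log(n) + 37 is 10·log(n), which is Θ(log n).
Lower-order terms (37) are asymptotically negligible.
Constants are absorbed, so the tightest bound is O(log n).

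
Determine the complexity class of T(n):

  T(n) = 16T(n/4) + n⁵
Θ(n⁵)

Master Theorem: a = 16, b = 4, f(n) = n⁵.
Compute the critical exponent d = log₄(16) = 2.
Compare f(n) = Θ(n⁵) against n^d:
  k = 5 > d = 2, so f(n) = Ω(n^(d+ε)) — Case 3.
  Regularity: a·(n/b)^5/n^5 = a/b^5 = 16/1024 < 1 ✓.
  The top-level work dominates: T(n) = Θ(f(n)) = Θ(n⁵).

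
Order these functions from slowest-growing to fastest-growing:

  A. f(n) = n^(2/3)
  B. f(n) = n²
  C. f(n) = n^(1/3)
C < A < B

Comparing growth rates:
C = n^(1/3) is O(n^(1/3))
A = n^(2/3) is O(n^(2/3))
B = n² is O(n²)

Therefore, the order from slowest to fastest is: C < A < B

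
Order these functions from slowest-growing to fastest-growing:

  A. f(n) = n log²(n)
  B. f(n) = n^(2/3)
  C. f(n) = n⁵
B < A < C

Comparing growth rates:
B = n^(2/3) is O(n^(2/3))
A = n log²(n) is O(n log² n)
C = n⁵ is O(n⁵)

Therefore, the order from slowest to fastest is: B < A < C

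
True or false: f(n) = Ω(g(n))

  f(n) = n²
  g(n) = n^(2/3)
True

f(n) = n² is O(n²), and g(n) = n^(2/3) is O(n^(2/3)).
Since O(n²) grows at least as fast as O(n^(2/3)), f(n) = Ω(g(n)) is true.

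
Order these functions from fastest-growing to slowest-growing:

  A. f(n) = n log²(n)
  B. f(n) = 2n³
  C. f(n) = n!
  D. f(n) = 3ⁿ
C > D > B > A

Comparing growth rates:
C = n! is O(n!)
D = 3ⁿ is O(3ⁿ)
B = 2n³ is O(n³)
A = n log²(n) is O(n log² n)

Therefore, the order from fastest to slowest is: C > D > B > A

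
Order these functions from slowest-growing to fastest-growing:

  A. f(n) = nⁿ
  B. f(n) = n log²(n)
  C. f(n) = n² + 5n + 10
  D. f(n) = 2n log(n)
D < B < C < A

Comparing growth rates:
D = 2n log(n) is O(n log n)
B = n log²(n) is O(n log² n)
C = n² + 5n + 10 is O(n²)
A = nⁿ is O(nⁿ)

Therefore, the order from slowest to fastest is: D < B < C < A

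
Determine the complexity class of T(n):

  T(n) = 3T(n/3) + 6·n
Θ(n log n)

Master Theorem: a = 3, b = 3, f(n) = 6·n.
Compute the critical exponent d = log₃(3) = 1.
Compare f(n) = Θ(n) against n^d:
  k = 1 = d, so f(n) = Θ(n^d) — Case 2.
  Work is balanced across levels: T(n) = Θ(n^d log n) = Θ(n log n).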